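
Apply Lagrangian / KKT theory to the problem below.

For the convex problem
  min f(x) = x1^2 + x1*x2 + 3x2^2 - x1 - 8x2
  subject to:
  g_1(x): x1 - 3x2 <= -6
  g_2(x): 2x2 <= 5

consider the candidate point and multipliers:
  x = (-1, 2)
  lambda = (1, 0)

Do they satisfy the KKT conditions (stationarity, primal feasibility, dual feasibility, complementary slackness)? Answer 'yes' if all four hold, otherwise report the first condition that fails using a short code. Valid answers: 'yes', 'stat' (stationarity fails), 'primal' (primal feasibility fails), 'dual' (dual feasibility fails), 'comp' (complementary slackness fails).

Gradient of f: grad f(x) = Q x + c = (-1, 3)
Constraint values g_i(x) = a_i^T x - b_i:
  g_1((-1, 2)) = -1
  g_2((-1, 2)) = -1
Stationarity residual: grad f(x) + sum_i lambda_i a_i = (0, 0)
  -> stationarity OK
Primal feasibility (all g_i <= 0): OK
Dual feasibility (all lambda_i >= 0): OK
Complementary slackness (lambda_i * g_i(x) = 0 for all i): FAILS

Verdict: the first failing condition is complementary_slackness -> comp.

comp


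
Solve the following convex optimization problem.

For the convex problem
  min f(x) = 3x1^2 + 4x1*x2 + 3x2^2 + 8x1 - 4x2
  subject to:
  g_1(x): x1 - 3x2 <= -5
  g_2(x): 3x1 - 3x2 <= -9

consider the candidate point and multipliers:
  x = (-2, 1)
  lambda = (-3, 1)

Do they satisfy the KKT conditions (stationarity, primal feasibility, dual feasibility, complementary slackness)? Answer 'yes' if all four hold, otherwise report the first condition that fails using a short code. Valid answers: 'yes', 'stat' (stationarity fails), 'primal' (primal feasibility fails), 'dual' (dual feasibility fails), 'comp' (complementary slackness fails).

Gradient of f: grad f(x) = Q x + c = (0, -6)
Constraint values g_i(x) = a_i^T x - b_i:
  g_1((-2, 1)) = 0
  g_2((-2, 1)) = 0
Stationarity residual: grad f(x) + sum_i lambda_i a_i = (0, 0)
  -> stationarity OK
Primal feasibility (all g_i <= 0): OK
Dual feasibility (all lambda_i >= 0): FAILS
Complementary slackness (lambda_i * g_i(x) = 0 for all i): OK

Verdict: the first failing condition is dual_feasibility -> dual.

dual


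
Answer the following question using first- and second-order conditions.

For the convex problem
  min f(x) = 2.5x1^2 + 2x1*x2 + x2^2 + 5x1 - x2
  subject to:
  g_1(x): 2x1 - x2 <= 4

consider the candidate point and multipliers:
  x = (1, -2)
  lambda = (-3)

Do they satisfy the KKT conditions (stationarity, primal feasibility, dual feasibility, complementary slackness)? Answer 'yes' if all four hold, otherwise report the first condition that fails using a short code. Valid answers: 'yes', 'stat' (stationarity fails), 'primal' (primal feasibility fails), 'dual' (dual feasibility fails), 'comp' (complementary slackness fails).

Gradient of f: grad f(x) = Q x + c = (6, -3)
Constraint values g_i(x) = a_i^T x - b_i:
  g_1((1, -2)) = 0
Stationarity residual: grad f(x) + sum_i lambda_i a_i = (0, 0)
  -> stationarity OK
Primal feasibility (all g_i <= 0): OK
Dual feasibility (all lambda_i >= 0): FAILS
Complementary slackness (lambda_i * g_i(x) = 0 for all i): OK

Verdict: the first failing condition is dual_feasibility -> dual.

dual


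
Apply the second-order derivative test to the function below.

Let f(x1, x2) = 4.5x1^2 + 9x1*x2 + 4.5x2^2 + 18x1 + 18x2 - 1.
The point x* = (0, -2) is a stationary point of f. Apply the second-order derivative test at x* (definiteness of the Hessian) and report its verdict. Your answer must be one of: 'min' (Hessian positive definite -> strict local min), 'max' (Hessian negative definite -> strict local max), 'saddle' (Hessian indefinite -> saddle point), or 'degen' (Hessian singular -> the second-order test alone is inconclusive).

Compute the Hessian H = grad^2 f:
  H = [[9, 9], [9, 9]]
Verify stationarity: grad f(x*) = H x* + g = (0, 0).
Eigenvalues of H: 0, 18.
H has a zero eigenvalue (singular; positive semidefinite but not definite), so H is neither positive definite, negative definite, nor indefinite. The second-order test alone is inconclusive -> degen.
(Indeed, f is constant along the null direction of H through x*, so x* is not a strict local extremum.)

degen


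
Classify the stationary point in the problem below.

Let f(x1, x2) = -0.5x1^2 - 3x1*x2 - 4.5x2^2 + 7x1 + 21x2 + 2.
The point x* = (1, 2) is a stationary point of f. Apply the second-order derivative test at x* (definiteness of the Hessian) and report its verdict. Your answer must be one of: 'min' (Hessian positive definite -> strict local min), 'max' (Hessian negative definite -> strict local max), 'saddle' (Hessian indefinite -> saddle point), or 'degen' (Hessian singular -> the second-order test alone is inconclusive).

Compute the Hessian H = grad^2 f:
  H = [[-1, -3], [-3, -9]]
Verify stationarity: grad f(x*) = H x* + g = (0, 0).
Eigenvalues of H: -10, 0.
H has a zero eigenvalue (singular; negative semidefinite but not definite), so H is neither positive definite, negative definite, nor indefinite. The second-order test alone is inconclusive -> degen.
(Indeed, f is constant along the null direction of H through x*, so x* is not a strict local extremum.)

degen


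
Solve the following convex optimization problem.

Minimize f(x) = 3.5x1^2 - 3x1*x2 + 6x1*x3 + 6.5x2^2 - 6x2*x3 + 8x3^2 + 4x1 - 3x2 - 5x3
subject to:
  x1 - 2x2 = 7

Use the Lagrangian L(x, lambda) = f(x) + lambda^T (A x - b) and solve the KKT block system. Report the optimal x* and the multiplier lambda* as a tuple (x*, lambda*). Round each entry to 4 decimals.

Form the Lagrangian:
  L(x, lambda) = (1/2) x^T Q x + c^T x + lambda^T (A x - b)
Stationarity (grad_x L = 0): Q x + c + A^T lambda = 0.
Primal feasibility: A x = b.

This gives the KKT block system:
  [ Q   A^T ] [ x     ]   [-c ]
  [ A    0  ] [ lambda ] = [ b ]

Solving the linear system:
  x*      = (1.9065, -2.5467, -1.3575)
  lambda* = (-16.8411)
  f(x*)   = 69.9708

x* = (1.9065, -2.5467, -1.3575), lambda* = (-16.8411)


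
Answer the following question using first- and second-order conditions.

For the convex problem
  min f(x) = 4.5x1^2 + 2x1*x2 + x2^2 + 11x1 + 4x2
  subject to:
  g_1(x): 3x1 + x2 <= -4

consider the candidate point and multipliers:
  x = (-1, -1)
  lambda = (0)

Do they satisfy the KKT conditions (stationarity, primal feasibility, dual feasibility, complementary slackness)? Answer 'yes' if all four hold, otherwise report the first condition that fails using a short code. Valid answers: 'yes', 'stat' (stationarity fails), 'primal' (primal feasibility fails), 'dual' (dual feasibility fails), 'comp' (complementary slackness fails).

Gradient of f: grad f(x) = Q x + c = (0, 0)
Constraint values g_i(x) = a_i^T x - b_i:
  g_1((-1, -1)) = 0
Stationarity residual: grad f(x) + sum_i lambda_i a_i = (0, 0)
  -> stationarity OK
Primal feasibility (all g_i <= 0): OK
Dual feasibility (all lambda_i >= 0): OK
Complementary slackness (lambda_i * g_i(x) = 0 for all i): OK

Verdict: yes, KKT holds.

yes


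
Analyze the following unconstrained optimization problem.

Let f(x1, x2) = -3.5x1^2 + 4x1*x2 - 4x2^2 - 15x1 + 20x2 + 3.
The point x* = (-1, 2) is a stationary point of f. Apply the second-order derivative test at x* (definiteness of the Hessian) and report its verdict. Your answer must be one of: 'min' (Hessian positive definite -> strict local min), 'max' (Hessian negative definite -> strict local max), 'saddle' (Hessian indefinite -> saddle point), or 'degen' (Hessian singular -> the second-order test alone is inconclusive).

Compute the Hessian H = grad^2 f:
  H = [[-7, 4], [4, -8]]
Verify stationarity: grad f(x*) = H x* + g = (0, 0).
Eigenvalues of H: -11.5311, -3.4689.
Both eigenvalues < 0, so H is negative definite -> x* is a strict local max.

max


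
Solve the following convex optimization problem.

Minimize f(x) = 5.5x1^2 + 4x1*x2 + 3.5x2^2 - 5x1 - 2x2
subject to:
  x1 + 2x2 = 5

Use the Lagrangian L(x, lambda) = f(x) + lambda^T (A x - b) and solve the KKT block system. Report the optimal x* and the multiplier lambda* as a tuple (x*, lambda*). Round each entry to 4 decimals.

Form the Lagrangian:
  L(x, lambda) = (1/2) x^T Q x + c^T x + lambda^T (A x - b)
Stationarity (grad_x L = 0): Q x + c + A^T lambda = 0.
Primal feasibility: A x = b.

This gives the KKT block system:
  [ Q   A^T ] [ x     ]   [-c ]
  [ A    0  ] [ lambda ] = [ b ]

Solving the linear system:
  x*      = (0.3143, 2.3429)
  lambda* = (-7.8286)
  f(x*)   = 16.4429

x* = (0.3143, 2.3429), lambda* = (-7.8286)


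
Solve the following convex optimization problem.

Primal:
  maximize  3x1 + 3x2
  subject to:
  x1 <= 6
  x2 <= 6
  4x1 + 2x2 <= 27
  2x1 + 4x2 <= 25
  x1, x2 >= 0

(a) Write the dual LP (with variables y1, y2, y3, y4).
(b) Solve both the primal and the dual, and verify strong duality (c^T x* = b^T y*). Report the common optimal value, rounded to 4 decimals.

The standard primal-dual pair for 'max c^T x s.t. A x <= b, x >= 0' is:
  Dual:  min b^T y  s.t.  A^T y >= c,  y >= 0.

So the dual LP is:
  minimize  6y1 + 6y2 + 27y3 + 25y4
  subject to:
    y1 + 4y3 + 2y4 >= 3
    y2 + 2y3 + 4y4 >= 3
    y1, y2, y3, y4 >= 0

Solving the primal: x* = (4.8333, 3.8333).
  primal value c^T x* = 26.
Solving the dual: y* = (0, 0, 0.5, 0.5).
  dual value b^T y* = 26.
Strong duality: c^T x* = b^T y*. Confirmed.

26


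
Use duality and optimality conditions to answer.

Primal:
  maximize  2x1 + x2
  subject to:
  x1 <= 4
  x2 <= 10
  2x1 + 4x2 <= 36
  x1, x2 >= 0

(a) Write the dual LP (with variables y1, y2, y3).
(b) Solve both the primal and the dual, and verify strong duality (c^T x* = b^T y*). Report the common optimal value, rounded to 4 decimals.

The standard primal-dual pair for 'max c^T x s.t. A x <= b, x >= 0' is:
  Dual:  min b^T y  s.t.  A^T y >= c,  y >= 0.

So the dual LP is:
  minimize  4y1 + 10y2 + 36y3
  subject to:
    y1 + 2y3 >= 2
    y2 + 4y3 >= 1
    y1, y2, y3 >= 0

Solving the primal: x* = (4, 7).
  primal value c^T x* = 15.
Solving the dual: y* = (1.5, 0, 0.25).
  dual value b^T y* = 15.
Strong duality: c^T x* = b^T y*. Confirmed.

15


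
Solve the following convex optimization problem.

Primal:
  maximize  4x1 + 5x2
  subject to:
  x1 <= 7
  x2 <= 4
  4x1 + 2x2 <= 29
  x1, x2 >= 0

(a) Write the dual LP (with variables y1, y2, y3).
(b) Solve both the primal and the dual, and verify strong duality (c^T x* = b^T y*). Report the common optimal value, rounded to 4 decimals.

The standard primal-dual pair for 'max c^T x s.t. A x <= b, x >= 0' is:
  Dual:  min b^T y  s.t.  A^T y >= c,  y >= 0.

So the dual LP is:
  minimize  7y1 + 4y2 + 29y3
  subject to:
    y1 + 4y3 >= 4
    y2 + 2y3 >= 5
    y1, y2, y3 >= 0

Solving the primal: x* = (5.25, 4).
  primal value c^T x* = 41.
Solving the dual: y* = (0, 3, 1).
  dual value b^T y* = 41.
Strong duality: c^T x* = b^T y*. Confirmed.

41


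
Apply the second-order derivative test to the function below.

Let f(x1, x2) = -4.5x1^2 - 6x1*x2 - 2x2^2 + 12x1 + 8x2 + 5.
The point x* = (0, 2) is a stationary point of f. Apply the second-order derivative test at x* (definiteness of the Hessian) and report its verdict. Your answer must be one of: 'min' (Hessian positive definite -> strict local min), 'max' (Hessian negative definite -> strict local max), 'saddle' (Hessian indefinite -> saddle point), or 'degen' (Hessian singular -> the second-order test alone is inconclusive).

Compute the Hessian H = grad^2 f:
  H = [[-9, -6], [-6, -4]]
Verify stationarity: grad f(x*) = H x* + g = (0, 0).
Eigenvalues of H: -13, 0.
H has a zero eigenvalue (singular; negative semidefinite but not definite), so H is neither positive definite, negative definite, nor indefinite. The second-order test alone is inconclusive -> degen.
(Indeed, f is constant along the null direction of H through x*, so x* is not a strict local extremum.)

degen


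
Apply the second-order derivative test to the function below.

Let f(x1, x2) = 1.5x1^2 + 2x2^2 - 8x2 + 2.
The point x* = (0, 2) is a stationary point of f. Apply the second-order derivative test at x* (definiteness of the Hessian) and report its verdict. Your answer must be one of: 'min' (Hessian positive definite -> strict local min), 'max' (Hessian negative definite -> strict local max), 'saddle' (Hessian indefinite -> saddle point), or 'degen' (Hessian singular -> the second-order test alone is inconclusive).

Compute the Hessian H = grad^2 f:
  H = [[3, 0], [0, 4]]
Verify stationarity: grad f(x*) = H x* + g = (0, 0).
Eigenvalues of H: 3, 4.
Both eigenvalues > 0, so H is positive definite -> x* is a strict local min.

min


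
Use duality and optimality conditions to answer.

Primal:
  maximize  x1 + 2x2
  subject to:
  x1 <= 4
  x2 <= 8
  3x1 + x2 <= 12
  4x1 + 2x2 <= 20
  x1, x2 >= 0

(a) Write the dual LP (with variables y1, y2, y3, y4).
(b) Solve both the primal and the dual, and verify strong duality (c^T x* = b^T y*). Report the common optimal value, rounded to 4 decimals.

The standard primal-dual pair for 'max c^T x s.t. A x <= b, x >= 0' is:
  Dual:  min b^T y  s.t.  A^T y >= c,  y >= 0.

So the dual LP is:
  minimize  4y1 + 8y2 + 12y3 + 20y4
  subject to:
    y1 + 3y3 + 4y4 >= 1
    y2 + y3 + 2y4 >= 2
    y1, y2, y3, y4 >= 0

Solving the primal: x* = (1, 8).
  primal value c^T x* = 17.
Solving the dual: y* = (0, 1.5, 0, 0.25).
  dual value b^T y* = 17.
Strong duality: c^T x* = b^T y*. Confirmed.

17


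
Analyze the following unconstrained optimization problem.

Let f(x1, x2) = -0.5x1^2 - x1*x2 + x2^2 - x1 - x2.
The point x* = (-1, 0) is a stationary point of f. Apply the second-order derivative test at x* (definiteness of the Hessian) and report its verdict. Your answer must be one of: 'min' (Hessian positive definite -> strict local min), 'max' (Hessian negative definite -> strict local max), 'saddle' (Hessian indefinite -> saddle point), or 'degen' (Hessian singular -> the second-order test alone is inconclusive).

Compute the Hessian H = grad^2 f:
  H = [[-1, -1], [-1, 2]]
Verify stationarity: grad f(x*) = H x* + g = (0, 0).
Eigenvalues of H: -1.3028, 2.3028.
Eigenvalues have mixed signs, so H is indefinite -> x* is a saddle point.

saddle


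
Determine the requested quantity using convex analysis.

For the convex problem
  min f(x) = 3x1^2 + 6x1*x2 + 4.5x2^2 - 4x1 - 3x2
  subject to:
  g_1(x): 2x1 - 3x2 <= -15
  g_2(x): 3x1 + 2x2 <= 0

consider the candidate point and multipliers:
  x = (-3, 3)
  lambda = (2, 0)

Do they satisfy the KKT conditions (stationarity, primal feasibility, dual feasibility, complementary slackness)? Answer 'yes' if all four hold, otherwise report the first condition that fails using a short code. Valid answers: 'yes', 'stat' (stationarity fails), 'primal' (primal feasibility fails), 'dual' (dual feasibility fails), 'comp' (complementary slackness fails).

Gradient of f: grad f(x) = Q x + c = (-4, 6)
Constraint values g_i(x) = a_i^T x - b_i:
  g_1((-3, 3)) = 0
  g_2((-3, 3)) = -3
Stationarity residual: grad f(x) + sum_i lambda_i a_i = (0, 0)
  -> stationarity OK
Primal feasibility (all g_i <= 0): OK
Dual feasibility (all lambda_i >= 0): OK
Complementary slackness (lambda_i * g_i(x) = 0 for all i): OK

Verdict: yes, KKT holds.

yes


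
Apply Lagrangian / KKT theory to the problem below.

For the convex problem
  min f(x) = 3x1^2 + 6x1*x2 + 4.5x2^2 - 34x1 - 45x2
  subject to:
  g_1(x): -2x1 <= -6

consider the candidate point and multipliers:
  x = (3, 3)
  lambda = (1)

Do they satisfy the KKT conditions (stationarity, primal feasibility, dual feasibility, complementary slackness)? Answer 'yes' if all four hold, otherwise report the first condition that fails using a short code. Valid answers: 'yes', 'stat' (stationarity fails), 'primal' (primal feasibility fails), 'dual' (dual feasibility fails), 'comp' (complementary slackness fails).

Gradient of f: grad f(x) = Q x + c = (2, 0)
Constraint values g_i(x) = a_i^T x - b_i:
  g_1((3, 3)) = 0
Stationarity residual: grad f(x) + sum_i lambda_i a_i = (0, 0)
  -> stationarity OK
Primal feasibility (all g_i <= 0): OK
Dual feasibility (all lambda_i >= 0): OK
Complementary slackness (lambda_i * g_i(x) = 0 for all i): OK

Verdict: yes, KKT holds.

yes


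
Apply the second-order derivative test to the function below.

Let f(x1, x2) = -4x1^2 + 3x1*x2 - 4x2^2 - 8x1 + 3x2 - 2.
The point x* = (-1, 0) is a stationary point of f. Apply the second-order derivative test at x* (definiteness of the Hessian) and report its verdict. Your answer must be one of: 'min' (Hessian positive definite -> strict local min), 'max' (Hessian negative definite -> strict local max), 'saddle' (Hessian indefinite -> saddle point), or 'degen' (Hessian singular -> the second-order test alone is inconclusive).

Compute the Hessian H = grad^2 f:
  H = [[-8, 3], [3, -8]]
Verify stationarity: grad f(x*) = H x* + g = (0, 0).
Eigenvalues of H: -11, -5.
Both eigenvalues < 0, so H is negative definite -> x* is a strict local max.

max


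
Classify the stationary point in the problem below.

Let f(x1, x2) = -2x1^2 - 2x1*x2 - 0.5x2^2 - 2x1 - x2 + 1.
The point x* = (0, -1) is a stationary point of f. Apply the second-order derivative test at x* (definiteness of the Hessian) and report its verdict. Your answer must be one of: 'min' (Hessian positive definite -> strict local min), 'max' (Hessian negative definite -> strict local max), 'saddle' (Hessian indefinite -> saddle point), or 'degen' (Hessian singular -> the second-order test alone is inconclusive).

Compute the Hessian H = grad^2 f:
  H = [[-4, -2], [-2, -1]]
Verify stationarity: grad f(x*) = H x* + g = (0, 0).
Eigenvalues of H: -5, 0.
H has a zero eigenvalue (singular; negative semidefinite but not definite), so H is neither positive definite, negative definite, nor indefinite. The second-order test alone is inconclusive -> degen.
(Indeed, f is constant along the null direction of H through x*, so x* is not a strict local extremum.)

degen


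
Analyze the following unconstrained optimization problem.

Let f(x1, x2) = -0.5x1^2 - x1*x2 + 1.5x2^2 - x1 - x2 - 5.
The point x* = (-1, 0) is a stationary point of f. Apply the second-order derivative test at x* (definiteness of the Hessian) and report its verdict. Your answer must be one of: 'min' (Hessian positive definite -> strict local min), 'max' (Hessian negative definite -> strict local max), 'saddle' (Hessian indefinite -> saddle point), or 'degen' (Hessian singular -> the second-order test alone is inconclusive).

Compute the Hessian H = grad^2 f:
  H = [[-1, -1], [-1, 3]]
Verify stationarity: grad f(x*) = H x* + g = (0, 0).
Eigenvalues of H: -1.2361, 3.2361.
Eigenvalues have mixed signs, so H is indefinite -> x* is a saddle point.

saddle


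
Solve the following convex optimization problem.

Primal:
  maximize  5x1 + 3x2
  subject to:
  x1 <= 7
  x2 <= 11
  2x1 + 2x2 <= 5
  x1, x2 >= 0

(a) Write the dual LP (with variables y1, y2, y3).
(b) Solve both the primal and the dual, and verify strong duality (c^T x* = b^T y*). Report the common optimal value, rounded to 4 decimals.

The standard primal-dual pair for 'max c^T x s.t. A x <= b, x >= 0' is:
  Dual:  min b^T y  s.t.  A^T y >= c,  y >= 0.

So the dual LP is:
  minimize  7y1 + 11y2 + 5y3
  subject to:
    y1 + 2y3 >= 5
    y2 + 2y3 >= 3
    y1, y2, y3 >= 0

Solving the primal: x* = (2.5, 0).
  primal value c^T x* = 12.5.
Solving the dual: y* = (0, 0, 2.5).
  dual value b^T y* = 12.5.
Strong duality: c^T x* = b^T y*. Confirmed.

12.5


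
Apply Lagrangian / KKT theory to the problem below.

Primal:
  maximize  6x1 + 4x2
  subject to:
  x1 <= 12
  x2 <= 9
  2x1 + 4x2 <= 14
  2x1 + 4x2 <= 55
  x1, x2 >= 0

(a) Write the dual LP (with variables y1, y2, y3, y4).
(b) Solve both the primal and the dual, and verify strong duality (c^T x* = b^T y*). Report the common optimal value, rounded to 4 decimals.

The standard primal-dual pair for 'max c^T x s.t. A x <= b, x >= 0' is:
  Dual:  min b^T y  s.t.  A^T y >= c,  y >= 0.

So the dual LP is:
  minimize  12y1 + 9y2 + 14y3 + 55y4
  subject to:
    y1 + 2y3 + 2y4 >= 6
    y2 + 4y3 + 4y4 >= 4
    y1, y2, y3, y4 >= 0

Solving the primal: x* = (7, 0).
  primal value c^T x* = 42.
Solving the dual: y* = (0, 0, 3, 0).
  dual value b^T y* = 42.
Strong duality: c^T x* = b^T y*. Confirmed.

42


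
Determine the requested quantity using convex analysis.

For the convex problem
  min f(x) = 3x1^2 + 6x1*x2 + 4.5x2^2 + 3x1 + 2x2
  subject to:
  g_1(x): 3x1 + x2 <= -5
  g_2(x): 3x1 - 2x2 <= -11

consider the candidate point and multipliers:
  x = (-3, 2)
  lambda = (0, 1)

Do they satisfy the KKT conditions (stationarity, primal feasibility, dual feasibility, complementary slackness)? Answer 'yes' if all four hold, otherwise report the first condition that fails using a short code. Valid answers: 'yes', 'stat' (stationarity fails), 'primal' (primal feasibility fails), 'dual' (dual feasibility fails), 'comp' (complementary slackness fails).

Gradient of f: grad f(x) = Q x + c = (-3, 2)
Constraint values g_i(x) = a_i^T x - b_i:
  g_1((-3, 2)) = -2
  g_2((-3, 2)) = -2
Stationarity residual: grad f(x) + sum_i lambda_i a_i = (0, 0)
  -> stationarity OK
Primal feasibility (all g_i <= 0): OK
Dual feasibility (all lambda_i >= 0): OK
Complementary slackness (lambda_i * g_i(x) = 0 for all i): FAILS

Verdict: the first failing condition is complementary_slackness -> comp.

comp


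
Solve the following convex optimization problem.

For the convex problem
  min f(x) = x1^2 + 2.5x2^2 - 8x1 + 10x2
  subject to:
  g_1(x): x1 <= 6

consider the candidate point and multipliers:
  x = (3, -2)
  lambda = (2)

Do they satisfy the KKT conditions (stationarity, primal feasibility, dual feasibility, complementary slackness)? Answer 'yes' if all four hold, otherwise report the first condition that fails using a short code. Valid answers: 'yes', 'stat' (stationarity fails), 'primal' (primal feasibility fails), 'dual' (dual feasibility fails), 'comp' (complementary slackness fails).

Gradient of f: grad f(x) = Q x + c = (-2, 0)
Constraint values g_i(x) = a_i^T x - b_i:
  g_1((3, -2)) = -3
Stationarity residual: grad f(x) + sum_i lambda_i a_i = (0, 0)
  -> stationarity OK
Primal feasibility (all g_i <= 0): OK
Dual feasibility (all lambda_i >= 0): OK
Complementary slackness (lambda_i * g_i(x) = 0 for all i): FAILS

Verdict: the first failing condition is complementary_slackness -> comp.

comp


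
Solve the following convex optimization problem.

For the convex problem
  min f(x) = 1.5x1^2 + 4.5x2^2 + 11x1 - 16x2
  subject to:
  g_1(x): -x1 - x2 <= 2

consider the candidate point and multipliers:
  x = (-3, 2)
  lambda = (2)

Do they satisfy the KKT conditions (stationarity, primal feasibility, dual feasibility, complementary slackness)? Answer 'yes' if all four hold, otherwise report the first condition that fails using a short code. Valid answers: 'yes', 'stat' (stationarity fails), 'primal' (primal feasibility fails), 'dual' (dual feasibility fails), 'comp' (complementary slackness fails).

Gradient of f: grad f(x) = Q x + c = (2, 2)
Constraint values g_i(x) = a_i^T x - b_i:
  g_1((-3, 2)) = -1
Stationarity residual: grad f(x) + sum_i lambda_i a_i = (0, 0)
  -> stationarity OK
Primal feasibility (all g_i <= 0): OK
Dual feasibility (all lambda_i >= 0): OK
Complementary slackness (lambda_i * g_i(x) = 0 for all i): FAILS

Verdict: the first failing condition is complementary_slackness -> comp.

comp


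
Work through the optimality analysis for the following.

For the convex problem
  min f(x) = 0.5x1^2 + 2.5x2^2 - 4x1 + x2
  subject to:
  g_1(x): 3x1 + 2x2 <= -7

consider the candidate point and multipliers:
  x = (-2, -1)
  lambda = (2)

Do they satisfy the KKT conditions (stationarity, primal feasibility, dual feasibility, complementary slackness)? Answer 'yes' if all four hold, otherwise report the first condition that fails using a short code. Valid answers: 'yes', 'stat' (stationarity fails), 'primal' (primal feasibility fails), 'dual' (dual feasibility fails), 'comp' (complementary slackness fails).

Gradient of f: grad f(x) = Q x + c = (-6, -4)
Constraint values g_i(x) = a_i^T x - b_i:
  g_1((-2, -1)) = -1
Stationarity residual: grad f(x) + sum_i lambda_i a_i = (0, 0)
  -> stationarity OK
Primal feasibility (all g_i <= 0): OK
Dual feasibility (all lambda_i >= 0): OK
Complementary slackness (lambda_i * g_i(x) = 0 for all i): FAILS

Verdict: the first failing condition is complementary_slackness -> comp.

comp


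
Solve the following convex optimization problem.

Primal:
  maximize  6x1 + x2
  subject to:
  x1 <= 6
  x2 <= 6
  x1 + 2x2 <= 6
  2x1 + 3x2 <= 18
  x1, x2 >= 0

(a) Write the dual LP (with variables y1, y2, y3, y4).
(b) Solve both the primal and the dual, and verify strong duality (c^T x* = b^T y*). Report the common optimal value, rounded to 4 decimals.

The standard primal-dual pair for 'max c^T x s.t. A x <= b, x >= 0' is:
  Dual:  min b^T y  s.t.  A^T y >= c,  y >= 0.

So the dual LP is:
  minimize  6y1 + 6y2 + 6y3 + 18y4
  subject to:
    y1 + y3 + 2y4 >= 6
    y2 + 2y3 + 3y4 >= 1
    y1, y2, y3, y4 >= 0

Solving the primal: x* = (6, 0).
  primal value c^T x* = 36.
Solving the dual: y* = (5.5, 0, 0.5, 0).
  dual value b^T y* = 36.
Strong duality: c^T x* = b^T y*. Confirmed.

36


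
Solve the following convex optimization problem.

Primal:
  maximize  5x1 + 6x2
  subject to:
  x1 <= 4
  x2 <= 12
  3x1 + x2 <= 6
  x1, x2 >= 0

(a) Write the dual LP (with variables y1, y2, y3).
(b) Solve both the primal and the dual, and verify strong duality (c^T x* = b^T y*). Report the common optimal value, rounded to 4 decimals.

The standard primal-dual pair for 'max c^T x s.t. A x <= b, x >= 0' is:
  Dual:  min b^T y  s.t.  A^T y >= c,  y >= 0.

So the dual LP is:
  minimize  4y1 + 12y2 + 6y3
  subject to:
    y1 + 3y3 >= 5
    y2 + y3 >= 6
    y1, y2, y3 >= 0

Solving the primal: x* = (0, 6).
  primal value c^T x* = 36.
Solving the dual: y* = (0, 0, 6).
  dual value b^T y* = 36.
Strong duality: c^T x* = b^T y*. Confirmed.

36


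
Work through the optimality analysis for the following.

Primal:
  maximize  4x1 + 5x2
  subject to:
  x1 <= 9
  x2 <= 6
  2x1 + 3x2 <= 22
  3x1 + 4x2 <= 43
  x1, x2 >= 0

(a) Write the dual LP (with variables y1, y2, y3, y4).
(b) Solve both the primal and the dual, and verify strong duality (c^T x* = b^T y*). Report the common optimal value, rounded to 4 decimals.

The standard primal-dual pair for 'max c^T x s.t. A x <= b, x >= 0' is:
  Dual:  min b^T y  s.t.  A^T y >= c,  y >= 0.

So the dual LP is:
  minimize  9y1 + 6y2 + 22y3 + 43y4
  subject to:
    y1 + 2y3 + 3y4 >= 4
    y2 + 3y3 + 4y4 >= 5
    y1, y2, y3, y4 >= 0

Solving the primal: x* = (9, 1.3333).
  primal value c^T x* = 42.6667.
Solving the dual: y* = (0.6667, 0, 1.6667, 0).
  dual value b^T y* = 42.6667.
Strong duality: c^T x* = b^T y*. Confirmed.

42.6667


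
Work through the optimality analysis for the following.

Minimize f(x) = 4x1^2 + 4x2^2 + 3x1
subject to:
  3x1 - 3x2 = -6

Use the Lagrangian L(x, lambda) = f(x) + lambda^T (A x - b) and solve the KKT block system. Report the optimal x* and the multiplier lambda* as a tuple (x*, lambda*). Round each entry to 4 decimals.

Form the Lagrangian:
  L(x, lambda) = (1/2) x^T Q x + c^T x + lambda^T (A x - b)
Stationarity (grad_x L = 0): Q x + c + A^T lambda = 0.
Primal feasibility: A x = b.

This gives the KKT block system:
  [ Q   A^T ] [ x     ]   [-c ]
  [ A    0  ] [ lambda ] = [ b ]

Solving the linear system:
  x*      = (-1.1875, 0.8125)
  lambda* = (2.1667)
  f(x*)   = 4.7188

x* = (-1.1875, 0.8125), lambda* = (2.1667)


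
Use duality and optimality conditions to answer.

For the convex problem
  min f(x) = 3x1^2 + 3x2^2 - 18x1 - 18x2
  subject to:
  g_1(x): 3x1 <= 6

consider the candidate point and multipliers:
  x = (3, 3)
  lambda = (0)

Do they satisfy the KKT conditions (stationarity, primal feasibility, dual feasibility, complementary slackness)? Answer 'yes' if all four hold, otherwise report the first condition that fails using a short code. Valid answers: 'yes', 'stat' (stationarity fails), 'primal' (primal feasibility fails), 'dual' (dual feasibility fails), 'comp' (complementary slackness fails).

Gradient of f: grad f(x) = Q x + c = (0, 0)
Constraint values g_i(x) = a_i^T x - b_i:
  g_1((3, 3)) = 3
Stationarity residual: grad f(x) + sum_i lambda_i a_i = (0, 0)
  -> stationarity OK
Primal feasibility (all g_i <= 0): FAILS
Dual feasibility (all lambda_i >= 0): OK
Complementary slackness (lambda_i * g_i(x) = 0 for all i): OK

Verdict: the first failing condition is primal_feasibility -> primal.

primal


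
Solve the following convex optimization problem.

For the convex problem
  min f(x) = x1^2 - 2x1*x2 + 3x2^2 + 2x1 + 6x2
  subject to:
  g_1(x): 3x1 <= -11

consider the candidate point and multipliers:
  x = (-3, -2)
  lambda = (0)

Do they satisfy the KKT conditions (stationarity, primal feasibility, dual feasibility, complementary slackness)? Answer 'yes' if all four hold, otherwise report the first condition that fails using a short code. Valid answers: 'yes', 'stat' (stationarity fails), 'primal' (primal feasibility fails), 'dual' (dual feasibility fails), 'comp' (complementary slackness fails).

Gradient of f: grad f(x) = Q x + c = (0, 0)
Constraint values g_i(x) = a_i^T x - b_i:
  g_1((-3, -2)) = 2
Stationarity residual: grad f(x) + sum_i lambda_i a_i = (0, 0)
  -> stationarity OK
Primal feasibility (all g_i <= 0): FAILS
Dual feasibility (all lambda_i >= 0): OK
Complementary slackness (lambda_i * g_i(x) = 0 for all i): OK

Verdict: the first failing condition is primal_feasibility -> primal.

primal


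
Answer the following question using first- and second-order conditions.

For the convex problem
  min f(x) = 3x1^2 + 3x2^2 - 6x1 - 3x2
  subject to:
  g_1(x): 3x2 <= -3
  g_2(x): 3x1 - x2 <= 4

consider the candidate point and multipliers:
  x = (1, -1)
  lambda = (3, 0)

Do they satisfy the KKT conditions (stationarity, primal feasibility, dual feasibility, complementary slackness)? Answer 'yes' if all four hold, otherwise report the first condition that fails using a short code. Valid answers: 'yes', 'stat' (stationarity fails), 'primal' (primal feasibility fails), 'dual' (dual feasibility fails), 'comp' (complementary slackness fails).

Gradient of f: grad f(x) = Q x + c = (0, -9)
Constraint values g_i(x) = a_i^T x - b_i:
  g_1((1, -1)) = 0
  g_2((1, -1)) = 0
Stationarity residual: grad f(x) + sum_i lambda_i a_i = (0, 0)
  -> stationarity OK
Primal feasibility (all g_i <= 0): OK
Dual feasibility (all lambda_i >= 0): OK
Complementary slackness (lambda_i * g_i(x) = 0 for all i): OK

Verdict: yes, KKT holds.

yes


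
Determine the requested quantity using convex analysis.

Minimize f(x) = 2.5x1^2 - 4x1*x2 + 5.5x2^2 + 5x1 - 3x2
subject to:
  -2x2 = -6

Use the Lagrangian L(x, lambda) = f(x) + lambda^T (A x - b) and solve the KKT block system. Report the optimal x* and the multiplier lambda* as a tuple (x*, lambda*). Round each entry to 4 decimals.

Form the Lagrangian:
  L(x, lambda) = (1/2) x^T Q x + c^T x + lambda^T (A x - b)
Stationarity (grad_x L = 0): Q x + c + A^T lambda = 0.
Primal feasibility: A x = b.

This gives the KKT block system:
  [ Q   A^T ] [ x     ]   [-c ]
  [ A    0  ] [ lambda ] = [ b ]

Solving the linear system:
  x*      = (1.4, 3)
  lambda* = (12.2)
  f(x*)   = 35.6

x* = (1.4, 3), lambda* = (12.2)


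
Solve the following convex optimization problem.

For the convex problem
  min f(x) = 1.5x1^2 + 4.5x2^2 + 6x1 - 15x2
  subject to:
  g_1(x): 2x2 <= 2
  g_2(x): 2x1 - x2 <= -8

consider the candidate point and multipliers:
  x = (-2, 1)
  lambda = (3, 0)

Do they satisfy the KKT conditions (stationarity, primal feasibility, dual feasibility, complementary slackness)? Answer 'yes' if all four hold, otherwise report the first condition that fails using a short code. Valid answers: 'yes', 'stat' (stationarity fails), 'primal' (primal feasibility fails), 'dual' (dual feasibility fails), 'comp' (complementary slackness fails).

Gradient of f: grad f(x) = Q x + c = (0, -6)
Constraint values g_i(x) = a_i^T x - b_i:
  g_1((-2, 1)) = 0
  g_2((-2, 1)) = 3
Stationarity residual: grad f(x) + sum_i lambda_i a_i = (0, 0)
  -> stationarity OK
Primal feasibility (all g_i <= 0): FAILS
Dual feasibility (all lambda_i >= 0): OK
Complementary slackness (lambda_i * g_i(x) = 0 for all i): OK

Verdict: the first failing condition is primal_feasibility -> primal.

primal


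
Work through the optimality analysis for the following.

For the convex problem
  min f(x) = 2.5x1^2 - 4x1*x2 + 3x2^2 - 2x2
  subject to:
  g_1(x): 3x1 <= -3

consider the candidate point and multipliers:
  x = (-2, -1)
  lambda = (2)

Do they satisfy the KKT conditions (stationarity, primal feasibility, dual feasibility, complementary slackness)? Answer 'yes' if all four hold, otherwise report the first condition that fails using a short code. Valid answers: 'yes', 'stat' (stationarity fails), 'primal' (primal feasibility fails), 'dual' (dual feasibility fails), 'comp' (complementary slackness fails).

Gradient of f: grad f(x) = Q x + c = (-6, 0)
Constraint values g_i(x) = a_i^T x - b_i:
  g_1((-2, -1)) = -3
Stationarity residual: grad f(x) + sum_i lambda_i a_i = (0, 0)
  -> stationarity OK
Primal feasibility (all g_i <= 0): OK
Dual feasibility (all lambda_i >= 0): OK
Complementary slackness (lambda_i * g_i(x) = 0 for all i): FAILS

Verdict: the first failing condition is complementary_slackness -> comp.

comp


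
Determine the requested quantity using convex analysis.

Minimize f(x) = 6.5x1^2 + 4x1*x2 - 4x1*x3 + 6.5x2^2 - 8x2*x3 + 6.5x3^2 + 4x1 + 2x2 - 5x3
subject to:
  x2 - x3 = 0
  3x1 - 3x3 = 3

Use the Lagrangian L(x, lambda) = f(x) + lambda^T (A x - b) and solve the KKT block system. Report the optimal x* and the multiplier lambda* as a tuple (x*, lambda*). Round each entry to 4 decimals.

Form the Lagrangian:
  L(x, lambda) = (1/2) x^T Q x + c^T x + lambda^T (A x - b)
Stationarity (grad_x L = 0): Q x + c + A^T lambda = 0.
Primal feasibility: A x = b.

This gives the KKT block system:
  [ Q   A^T ] [ x     ]   [-c ]
  [ A    0  ] [ lambda ] = [ b ]

Solving the linear system:
  x*      = (0.3913, -0.6087, -0.6087)
  lambda* = (-0.5217, -3.029)
  f(x*)   = 6.2391

x* = (0.3913, -0.6087, -0.6087), lambda* = (-0.5217, -3.029)


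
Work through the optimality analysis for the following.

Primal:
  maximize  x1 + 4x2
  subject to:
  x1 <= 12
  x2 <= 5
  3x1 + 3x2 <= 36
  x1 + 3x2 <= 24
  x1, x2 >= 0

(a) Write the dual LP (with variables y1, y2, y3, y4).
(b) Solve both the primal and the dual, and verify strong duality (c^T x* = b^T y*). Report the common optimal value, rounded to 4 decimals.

The standard primal-dual pair for 'max c^T x s.t. A x <= b, x >= 0' is:
  Dual:  min b^T y  s.t.  A^T y >= c,  y >= 0.

So the dual LP is:
  minimize  12y1 + 5y2 + 36y3 + 24y4
  subject to:
    y1 + 3y3 + y4 >= 1
    y2 + 3y3 + 3y4 >= 4
    y1, y2, y3, y4 >= 0

Solving the primal: x* = (7, 5).
  primal value c^T x* = 27.
Solving the dual: y* = (0, 3, 0.3333, 0).
  dual value b^T y* = 27.
Strong duality: c^T x* = b^T y*. Confirmed.

27


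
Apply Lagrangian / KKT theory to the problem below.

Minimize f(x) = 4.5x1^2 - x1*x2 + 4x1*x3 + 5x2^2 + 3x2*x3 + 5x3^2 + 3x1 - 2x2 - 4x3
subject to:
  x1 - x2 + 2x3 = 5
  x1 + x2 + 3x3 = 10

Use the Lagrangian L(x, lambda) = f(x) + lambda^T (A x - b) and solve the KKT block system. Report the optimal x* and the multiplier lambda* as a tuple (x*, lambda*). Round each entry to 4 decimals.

Form the Lagrangian:
  L(x, lambda) = (1/2) x^T Q x + c^T x + lambda^T (A x - b)
Stationarity (grad_x L = 0): Q x + c + A^T lambda = 0.
Primal feasibility: A x = b.

This gives the KKT block system:
  [ Q   A^T ] [ x     ]   [-c ]
  [ A    0  ] [ lambda ] = [ b ]

Solving the linear system:
  x*      = (-0.8382, 0.8324, 3.3353)
  lambda* = (4.6012, -12.5665)
  f(x*)   = 42.5694

x* = (-0.8382, 0.8324, 3.3353), lambda* = (4.6012, -12.5665)


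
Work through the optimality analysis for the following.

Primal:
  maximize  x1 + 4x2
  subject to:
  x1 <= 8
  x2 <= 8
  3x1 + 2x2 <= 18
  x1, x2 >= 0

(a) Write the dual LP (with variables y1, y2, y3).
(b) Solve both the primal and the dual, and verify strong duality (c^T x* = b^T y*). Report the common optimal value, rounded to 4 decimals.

The standard primal-dual pair for 'max c^T x s.t. A x <= b, x >= 0' is:
  Dual:  min b^T y  s.t.  A^T y >= c,  y >= 0.

So the dual LP is:
  minimize  8y1 + 8y2 + 18y3
  subject to:
    y1 + 3y3 >= 1
    y2 + 2y3 >= 4
    y1, y2, y3 >= 0

Solving the primal: x* = (0.6667, 8).
  primal value c^T x* = 32.6667.
Solving the dual: y* = (0, 3.3333, 0.3333).
  dual value b^T y* = 32.6667.
Strong duality: c^T x* = b^T y*. Confirmed.

32.6667


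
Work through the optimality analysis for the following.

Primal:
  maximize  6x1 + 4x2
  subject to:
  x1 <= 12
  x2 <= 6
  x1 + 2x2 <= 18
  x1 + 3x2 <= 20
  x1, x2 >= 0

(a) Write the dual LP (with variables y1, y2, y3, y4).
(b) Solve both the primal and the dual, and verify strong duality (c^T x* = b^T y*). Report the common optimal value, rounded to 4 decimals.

The standard primal-dual pair for 'max c^T x s.t. A x <= b, x >= 0' is:
  Dual:  min b^T y  s.t.  A^T y >= c,  y >= 0.

So the dual LP is:
  minimize  12y1 + 6y2 + 18y3 + 20y4
  subject to:
    y1 + y3 + y4 >= 6
    y2 + 2y3 + 3y4 >= 4
    y1, y2, y3, y4 >= 0

Solving the primal: x* = (12, 2.6667).
  primal value c^T x* = 82.6667.
Solving the dual: y* = (4.6667, 0, 0, 1.3333).
  dual value b^T y* = 82.6667.
Strong duality: c^T x* = b^T y*. Confirmed.

82.6667


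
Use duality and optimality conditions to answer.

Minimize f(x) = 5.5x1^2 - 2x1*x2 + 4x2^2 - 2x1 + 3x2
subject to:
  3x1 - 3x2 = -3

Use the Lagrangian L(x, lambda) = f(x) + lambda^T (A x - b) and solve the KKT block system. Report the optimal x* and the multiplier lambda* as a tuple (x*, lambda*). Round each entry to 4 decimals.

Form the Lagrangian:
  L(x, lambda) = (1/2) x^T Q x + c^T x + lambda^T (A x - b)
Stationarity (grad_x L = 0): Q x + c + A^T lambda = 0.
Primal feasibility: A x = b.

This gives the KKT block system:
  [ Q   A^T ] [ x     ]   [-c ]
  [ A    0  ] [ lambda ] = [ b ]

Solving the linear system:
  x*      = (-0.4667, 0.5333)
  lambda* = (2.7333)
  f(x*)   = 5.3667

x* = (-0.4667, 0.5333), lambda* = (2.7333)


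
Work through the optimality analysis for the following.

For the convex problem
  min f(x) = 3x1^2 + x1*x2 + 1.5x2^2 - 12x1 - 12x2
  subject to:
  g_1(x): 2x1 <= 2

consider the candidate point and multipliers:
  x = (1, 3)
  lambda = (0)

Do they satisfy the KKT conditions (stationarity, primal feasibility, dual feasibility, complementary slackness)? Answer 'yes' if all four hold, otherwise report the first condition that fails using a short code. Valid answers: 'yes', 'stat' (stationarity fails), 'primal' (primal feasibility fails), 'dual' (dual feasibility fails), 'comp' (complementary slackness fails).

Gradient of f: grad f(x) = Q x + c = (-3, -2)
Constraint values g_i(x) = a_i^T x - b_i:
  g_1((1, 3)) = 0
Stationarity residual: grad f(x) + sum_i lambda_i a_i = (-3, -2)
  -> stationarity FAILS
Primal feasibility (all g_i <= 0): OK
Dual feasibility (all lambda_i >= 0): OK
Complementary slackness (lambda_i * g_i(x) = 0 for all i): OK

Verdict: the first failing condition is stationarity -> stat.

stat


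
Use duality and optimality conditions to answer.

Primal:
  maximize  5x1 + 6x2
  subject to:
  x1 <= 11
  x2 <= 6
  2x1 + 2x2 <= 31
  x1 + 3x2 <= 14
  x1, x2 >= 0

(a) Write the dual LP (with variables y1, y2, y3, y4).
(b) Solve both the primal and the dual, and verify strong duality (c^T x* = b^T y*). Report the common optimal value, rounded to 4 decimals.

The standard primal-dual pair for 'max c^T x s.t. A x <= b, x >= 0' is:
  Dual:  min b^T y  s.t.  A^T y >= c,  y >= 0.

So the dual LP is:
  minimize  11y1 + 6y2 + 31y3 + 14y4
  subject to:
    y1 + 2y3 + y4 >= 5
    y2 + 2y3 + 3y4 >= 6
    y1, y2, y3, y4 >= 0

Solving the primal: x* = (11, 1).
  primal value c^T x* = 61.
Solving the dual: y* = (3, 0, 0, 2).
  dual value b^T y* = 61.
Strong duality: c^T x* = b^T y*. Confirmed.

61


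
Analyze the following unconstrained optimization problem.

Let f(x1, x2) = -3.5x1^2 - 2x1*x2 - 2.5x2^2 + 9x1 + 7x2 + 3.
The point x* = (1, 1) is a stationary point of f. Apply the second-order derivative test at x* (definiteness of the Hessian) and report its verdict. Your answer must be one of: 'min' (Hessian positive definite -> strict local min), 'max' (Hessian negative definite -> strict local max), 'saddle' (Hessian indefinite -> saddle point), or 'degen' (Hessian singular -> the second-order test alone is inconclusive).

Compute the Hessian H = grad^2 f:
  H = [[-7, -2], [-2, -5]]
Verify stationarity: grad f(x*) = H x* + g = (0, 0).
Eigenvalues of H: -8.2361, -3.7639.
Both eigenvalues < 0, so H is negative definite -> x* is a strict local max.

max
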